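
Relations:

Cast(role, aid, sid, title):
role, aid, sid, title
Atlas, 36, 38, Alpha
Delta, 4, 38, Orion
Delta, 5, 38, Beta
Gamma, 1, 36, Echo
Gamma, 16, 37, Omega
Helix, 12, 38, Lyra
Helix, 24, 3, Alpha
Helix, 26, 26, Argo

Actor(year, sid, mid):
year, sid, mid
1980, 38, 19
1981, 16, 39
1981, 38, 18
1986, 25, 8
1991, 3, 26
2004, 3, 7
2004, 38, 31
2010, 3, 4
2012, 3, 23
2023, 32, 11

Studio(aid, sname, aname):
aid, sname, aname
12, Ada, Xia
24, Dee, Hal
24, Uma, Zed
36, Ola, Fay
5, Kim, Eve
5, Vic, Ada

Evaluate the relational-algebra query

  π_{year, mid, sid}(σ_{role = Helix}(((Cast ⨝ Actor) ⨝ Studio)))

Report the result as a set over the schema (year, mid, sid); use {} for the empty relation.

{(1980, 19, 38), (1981, 18, 38), (1991, 26, 3), (2004, 31, 38), (2004, 7, 3), (2010, 4, 3), (2012, 23, 3)}

Natural join on sid: {(Atlas, 36, 38, Alpha, 1980, 19), (Atlas, 36, 38, Alpha, 1981, 18), (Atlas, 36, 38, Alpha, 2004, 31), (Delta, 4, 38, Orion, 1980, 19), (Delta, 4, 38, Orion, 1981, 18), (Delta, 4, 38, Orion, 2004, 31), (Delta, 5, 38, Beta, 1980, 19), (Delta, 5, 38, Beta, 1981, 18), (Delta, 5, 38, Beta, 2004, 31), (Helix, 12, 38, Lyra, 1980, 19), (Helix, 12, 38, Lyra, 1981, 18), (Helix, 12, 38, Lyra, 2004, 31), (Helix, 24, 3, Alpha, 1991, 26), (Helix, 24, 3, Alpha, 2004, 7), (Helix, 24, 3, Alpha, 2010, 4), (Helix, 24, 3, Alpha, 2012, 23)}
Natural join on aid: {(Atlas, 36, 38, Alpha, 1980, 19, Ola, Fay), (Atlas, 36, 38, Alpha, 1981, 18, Ola, Fay), (Atlas, 36, 38, Alpha, 2004, 31, Ola, Fay), (Delta, 5, 38, Beta, 1980, 19, Kim, Eve), (Delta, 5, 38, Beta, 1980, 19, Vic, Ada), (Delta, 5, 38, Beta, 1981, 18, Kim, Eve), (Delta, 5, 38, Beta, 1981, 18, Vic, Ada), (Delta, 5, 38, Beta, 2004, 31, Kim, Eve), (Delta, 5, 38, Beta, 2004, 31, Vic, Ada), (Helix, 12, 38, Lyra, 1980, 19, Ada, Xia), (Helix, 12, 38, Lyra, 1981, 18, Ada, Xia), (Helix, 12, 38, Lyra, 2004, 31, Ada, Xia), (Helix, 24, 3, Alpha, 1991, 26, Dee, Hal), (Helix, 24, 3, Alpha, 1991, 26, Uma, Zed), (Helix, 24, 3, Alpha, 2004, 7, Dee, Hal), (Helix, 24, 3, Alpha, 2004, 7, Uma, Zed), (Helix, 24, 3, Alpha, 2010, 4, Dee, Hal), (Helix, 24, 3, Alpha, 2010, 4, Uma, Zed), (Helix, 24, 3, Alpha, 2012, 23, Dee, Hal), (Helix, 24, 3, Alpha, 2012, 23, Uma, Zed)}
Selection role = Helix: {(Helix, 12, 38, Lyra, 1980, 19, Ada, Xia), (Helix, 12, 38, Lyra, 1981, 18, Ada, Xia), (Helix, 12, 38, Lyra, 2004, 31, Ada, Xia), (Helix, 24, 3, Alpha, 1991, 26, Dee, Hal), (Helix, 24, 3, Alpha, 1991, 26, Uma, Zed), (Helix, 24, 3, Alpha, 2004, 7, Dee, Hal), (Helix, 24, 3, Alpha, 2004, 7, Uma, Zed), (Helix, 24, 3, Alpha, 2010, 4, Dee, Hal), (Helix, 24, 3, Alpha, 2010, 4, Uma, Zed), (Helix, 24, 3, Alpha, 2012, 23, Dee, Hal), (Helix, 24, 3, Alpha, 2012, 23, Uma, Zed)}
Projecting to year, mid, sid (4 duplicate(s) eliminated): {(1980, 19, 38), (1981, 18, 38), (1991, 26, 3), (2004, 31, 38), (2004, 7, 3), (2010, 4, 3), (2012, 23, 3)}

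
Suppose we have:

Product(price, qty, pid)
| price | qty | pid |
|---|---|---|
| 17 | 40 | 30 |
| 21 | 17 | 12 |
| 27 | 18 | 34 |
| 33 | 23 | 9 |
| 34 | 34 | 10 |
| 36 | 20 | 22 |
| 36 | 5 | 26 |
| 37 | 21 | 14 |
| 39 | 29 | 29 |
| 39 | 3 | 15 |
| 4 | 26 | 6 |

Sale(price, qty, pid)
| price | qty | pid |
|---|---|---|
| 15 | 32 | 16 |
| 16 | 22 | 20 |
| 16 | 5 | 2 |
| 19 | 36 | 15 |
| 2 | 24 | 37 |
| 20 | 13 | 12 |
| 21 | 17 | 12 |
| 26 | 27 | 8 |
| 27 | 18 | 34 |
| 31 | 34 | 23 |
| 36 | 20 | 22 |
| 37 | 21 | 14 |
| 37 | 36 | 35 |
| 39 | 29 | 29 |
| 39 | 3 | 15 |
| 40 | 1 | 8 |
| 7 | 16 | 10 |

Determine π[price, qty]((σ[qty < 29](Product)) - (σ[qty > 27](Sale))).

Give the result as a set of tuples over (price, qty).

{(21, 17), (27, 18), (33, 23), (36, 20), (36, 5), (37, 21), (39, 3), (4, 26)}

Apply σ_{qty < 29}; surviving tuples: {(21, 17, 12), (27, 18, 34), (33, 23, 9), (36, 20, 22), (36, 5, 26), (37, 21, 14), (39, 3, 15), (4, 26, 6)}
Apply σ_{qty > 27}; surviving tuples: {(15, 32, 16), (19, 36, 15), (31, 34, 23), (37, 36, 35), (39, 29, 29)}
Taking the difference: {(21, 17, 12), (27, 18, 34), (33, 23, 9), (36, 20, 22), (36, 5, 26), (37, 21, 14), (39, 3, 15), (4, 26, 6)}
π[price, qty]: project onto (price, qty) → {(21, 17), (27, 18), (33, 23), (36, 20), (36, 5), (37, 21), (39, 3), (4, 26)}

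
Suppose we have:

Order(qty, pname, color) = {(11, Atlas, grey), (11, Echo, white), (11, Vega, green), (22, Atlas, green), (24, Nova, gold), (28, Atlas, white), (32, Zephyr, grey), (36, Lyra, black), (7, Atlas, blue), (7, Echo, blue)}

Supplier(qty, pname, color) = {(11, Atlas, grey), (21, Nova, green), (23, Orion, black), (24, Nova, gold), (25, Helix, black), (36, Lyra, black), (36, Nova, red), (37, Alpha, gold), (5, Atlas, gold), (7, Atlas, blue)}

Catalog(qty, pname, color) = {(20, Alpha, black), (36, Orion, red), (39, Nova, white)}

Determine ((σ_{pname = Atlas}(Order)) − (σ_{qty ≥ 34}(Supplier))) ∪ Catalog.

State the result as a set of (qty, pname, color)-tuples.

{(11, Atlas, grey), (20, Alpha, black), (22, Atlas, green), (28, Atlas, white), (36, Orion, red), (39, Nova, white), (7, Atlas, blue)}

Filtering on pname = Atlas leaves {(11, Atlas, grey), (22, Atlas, green), (28, Atlas, white), (7, Atlas, blue)}.
Filtering on qty ≥ 34 leaves {(36, Lyra, black), (36, Nova, red), (37, Alpha, gold)}.
Difference: {(11, Atlas, grey), (22, Atlas, green), (28, Atlas, white), (7, Atlas, blue)} with {(36, Lyra, black), (36, Nova, red), (37, Alpha, gold)} → {(11, Atlas, grey), (22, Atlas, green), (28, Atlas, white), (7, Atlas, blue)}
Union: {(11, Atlas, grey), (22, Atlas, green), (28, Atlas, white), (7, Atlas, blue)} with {(20, Alpha, black), (36, Orion, red), (39, Nova, white)} → {(11, Atlas, grey), (20, Alpha, black), (22, Atlas, green), (28, Atlas, white), (36, Orion, red), (39, Nova, white), (7, Atlas, blue)}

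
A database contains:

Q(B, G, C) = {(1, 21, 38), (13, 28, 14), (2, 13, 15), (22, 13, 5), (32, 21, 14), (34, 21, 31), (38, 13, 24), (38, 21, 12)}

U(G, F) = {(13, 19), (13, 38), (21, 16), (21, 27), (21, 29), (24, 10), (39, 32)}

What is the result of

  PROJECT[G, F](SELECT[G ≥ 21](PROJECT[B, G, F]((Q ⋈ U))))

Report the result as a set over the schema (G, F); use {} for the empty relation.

Joining Q and U on G yields {(1, 21, 38, 16), (1, 21, 38, 27), (1, 21, 38, 29), (2, 13, 15, 19), (2, 13, 15, 38), (22, 13, 5, 19), (22, 13, 5, 38), (32, 21, 14, 16), (32, 21, 14, 27), (32, 21, 14, 29), (34, 21, 31, 16), (34, 21, 31, 27), (34, 21, 31, 29), (38, 13, 24, 19), (38, 13, 24, 38), (38, 21, 12, 16), (38, 21, 12, 27), (38, 21, 12, 29)}.
π[B, G, F]: project onto (B, G, F) → {(1, 21, 16), (1, 21, 27), (1, 21, 29), (2, 13, 19), (2, 13, 38), (22, 13, 19), (22, 13, 38), (32, 21, 16), (32, 21, 27), (32, 21, 29), (34, 21, 16), (34, 21, 27), (34, 21, 29), (38, 13, 19), (38, 13, 38), (38, 21, 16), (38, 21, 27), (38, 21, 29)}
Apply σ_{G ≥ 21}; surviving tuples: {(1, 21, 16), (1, 21, 27), (1, 21, 29), (32, 21, 16), (32, 21, 27), (32, 21, 29), (34, 21, 16), (34, 21, 27), (34, 21, 29), (38, 21, 16), (38, 21, 27), (38, 21, 29)}
π[G, F]: project onto (G, F) (9 duplicate(s) eliminated) → {(21, 16), (21, 27), (21, 29)}

{(21, 16), (21, 27), (21, 29)}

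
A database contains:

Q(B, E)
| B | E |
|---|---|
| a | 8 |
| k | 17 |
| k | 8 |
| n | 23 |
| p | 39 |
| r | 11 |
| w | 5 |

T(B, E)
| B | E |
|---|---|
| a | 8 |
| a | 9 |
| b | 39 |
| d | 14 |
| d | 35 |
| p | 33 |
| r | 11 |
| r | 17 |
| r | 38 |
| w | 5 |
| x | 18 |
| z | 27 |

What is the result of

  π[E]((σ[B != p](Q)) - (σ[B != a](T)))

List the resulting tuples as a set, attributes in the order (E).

Apply σ_{B != p}; surviving tuples: {(a, 8), (k, 17), (k, 8), (n, 23), (r, 11), (w, 5)}
Apply σ_{B != a}; surviving tuples: {(b, 39), (d, 14), (d, 35), (p, 33), (r, 11), (r, 17), (r, 38), (w, 5), (x, 18), (z, 27)}
Set difference of the two operands is {(a, 8), (k, 17), (k, 8), (n, 23)}.
Keep only column(s) E (1 duplicate(s) eliminated): {17, 23, 8}

{17, 23, 8}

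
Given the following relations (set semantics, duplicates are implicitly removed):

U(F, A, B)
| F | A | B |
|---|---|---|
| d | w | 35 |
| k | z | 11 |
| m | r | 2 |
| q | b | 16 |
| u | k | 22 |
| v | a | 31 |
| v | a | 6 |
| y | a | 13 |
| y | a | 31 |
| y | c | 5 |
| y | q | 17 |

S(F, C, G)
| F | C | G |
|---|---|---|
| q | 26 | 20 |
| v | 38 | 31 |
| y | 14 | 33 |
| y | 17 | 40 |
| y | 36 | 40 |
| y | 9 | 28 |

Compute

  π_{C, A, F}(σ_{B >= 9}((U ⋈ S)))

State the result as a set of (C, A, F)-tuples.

{(14, a, y), (14, q, y), (17, a, y), (17, q, y), (26, b, q), (36, a, y), (36, q, y), (38, a, v), (9, a, y), (9, q, y)}

Natural join on F: {(q, b, 16, 26, 20), (v, a, 31, 38, 31), (v, a, 6, 38, 31), (y, a, 13, 14, 33), (y, a, 13, 17, 40), (y, a, 13, 36, 40), (y, a, 13, 9, 28), (y, a, 31, 14, 33), (y, a, 31, 17, 40), (y, a, 31, 36, 40), (y, a, 31, 9, 28), (y, c, 5, 14, 33), (y, c, 5, 17, 40), (y, c, 5, 36, 40), (y, c, 5, 9, 28), (y, q, 17, 14, 33), (y, q, 17, 17, 40), (y, q, 17, 36, 40), (y, q, 17, 9, 28)}
Apply σ_{B >= 9}; surviving tuples: {(q, b, 16, 26, 20), (v, a, 31, 38, 31), (y, a, 13, 14, 33), (y, a, 13, 17, 40), (y, a, 13, 36, 40), (y, a, 13, 9, 28), (y, a, 31, 14, 33), (y, a, 31, 17, 40), (y, a, 31, 36, 40), (y, a, 31, 9, 28), (y, q, 17, 14, 33), (y, q, 17, 17, 40), (y, q, 17, 36, 40), (y, q, 17, 9, 28)}
π_{C, A, F} gives {(14, a, y), (14, q, y), (17, a, y), (17, q, y), (26, b, q), (36, a, y), (36, q, y), (38, a, v), (9, a, y), (9, q, y)} (4 duplicate(s) eliminated).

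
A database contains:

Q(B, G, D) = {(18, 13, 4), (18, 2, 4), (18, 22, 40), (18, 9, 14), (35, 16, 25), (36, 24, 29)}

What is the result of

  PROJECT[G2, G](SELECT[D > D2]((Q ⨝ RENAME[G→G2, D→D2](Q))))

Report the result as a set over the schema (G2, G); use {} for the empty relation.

ρ[G→G2, D→D2]: schema becomes (B, G2, D2); tuples unchanged.
Natural join on B: {(18, 13, 4, 13, 4), (18, 13, 4, 2, 4), (18, 13, 4, 22, 40), (18, 13, 4, 9, 14), (18, 2, 4, 13, 4), (18, 2, 4, 2, 4), (18, 2, 4, 22, 40), (18, 2, 4, 9, 14), (18, 22, 40, 13, 4), (18, 22, 40, 2, 4), (18, 22, 40, 22, 40), (18, 22, 40, 9, 14), (18, 9, 14, 13, 4), (18, 9, 14, 2, 4), (18, 9, 14, 22, 40), (18, 9, 14, 9, 14), (35, 16, 25, 16, 25), (36, 24, 29, 24, 29)}
Selection D > D2: {(18, 22, 40, 13, 4), (18, 22, 40, 2, 4), (18, 22, 40, 9, 14), (18, 9, 14, 13, 4), (18, 9, 14, 2, 4)}
Projecting to G2, G: {(13, 22), (13, 9), (2, 22), (2, 9), (9, 22)}

{(13, 22), (13, 9), (2, 22), (2, 9), (9, 22)}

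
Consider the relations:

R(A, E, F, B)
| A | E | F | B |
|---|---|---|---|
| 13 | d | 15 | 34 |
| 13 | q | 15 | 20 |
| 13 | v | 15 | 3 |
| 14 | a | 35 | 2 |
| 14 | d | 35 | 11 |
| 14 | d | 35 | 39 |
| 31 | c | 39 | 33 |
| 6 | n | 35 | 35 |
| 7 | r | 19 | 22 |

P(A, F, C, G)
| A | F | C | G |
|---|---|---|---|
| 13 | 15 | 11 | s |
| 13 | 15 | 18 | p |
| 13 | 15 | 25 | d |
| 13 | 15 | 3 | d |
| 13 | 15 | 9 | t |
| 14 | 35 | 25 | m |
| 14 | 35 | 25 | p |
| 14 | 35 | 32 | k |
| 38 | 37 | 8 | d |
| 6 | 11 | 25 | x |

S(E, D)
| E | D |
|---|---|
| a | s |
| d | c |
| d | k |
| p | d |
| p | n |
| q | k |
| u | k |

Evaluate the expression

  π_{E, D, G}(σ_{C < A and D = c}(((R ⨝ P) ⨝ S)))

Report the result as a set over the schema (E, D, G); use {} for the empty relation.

{(d, c, d), (d, c, s), (d, c, t)}

Joining R and P on A, F yields {(13, d, 15, 34, 11, s), (13, d, 15, 34, 18, p), (13, d, 15, 34, 25, d), (13, d, 15, 34, 3, d), (13, d, 15, 34, 9, t), (13, q, 15, 20, 11, s), (13, q, 15, 20, 18, p), (13, q, 15, 20, 25, d), (13, q, 15, 20, 3, d), (13, q, 15, 20, 9, t), (13, v, 15, 3, 11, s), (13, v, 15, 3, 18, p), (13, v, 15, 3, 25, d), (13, v, 15, 3, 3, d), (13, v, 15, 3, 9, t), (14, a, 35, 2, 25, m), (14, a, 35, 2, 25, p), (14, a, 35, 2, 32, k), (14, d, 35, 11, 25, m), (14, d, 35, 11, 25, p), (14, d, 35, 11, 32, k), (14, d, 35, 39, 25, m), (14, d, 35, 39, 25, p), (14, d, 35, 39, 32, k)}.
Joining (R ⨝ P) and S on E yields {(13, d, 15, 34, 11, s, c), (13, d, 15, 34, 11, s, k), (13, d, 15, 34, 18, p, c), (13, d, 15, 34, 18, p, k), (13, d, 15, 34, 25, d, c), (13, d, 15, 34, 25, d, k), (13, d, 15, 34, 3, d, c), (13, d, 15, 34, 3, d, k), (13, d, 15, 34, 9, t, c), (13, d, 15, 34, 9, t, k), (13, q, 15, 20, 11, s, k), (13, q, 15, 20, 18, p, k), (13, q, 15, 20, 25, d, k), (13, q, 15, 20, 3, d, k), (13, q, 15, 20, 9, t, k), (14, a, 35, 2, 25, m, s), (14, a, 35, 2, 25, p, s), (14, a, 35, 2, 32, k, s), (14, d, 35, 11, 25, m, c), (14, d, 35, 11, 25, m, k), (14, d, 35, 11, 25, p, c), (14, d, 35, 11, 25, p, k), (14, d, 35, 11, 32, k, c), (14, d, 35, 11, 32, k, k), (14, d, 35, 39, 25, m, c), (14, d, 35, 39, 25, m, k), (14, d, 35, 39, 25, p, c), (14, d, 35, 39, 25, p, k), (14, d, 35, 39, 32, k, c), (14, d, 35, 39, 32, k, k)}.
Apply σ_{C < A and D = c}; surviving tuples: {(13, d, 15, 34, 11, s, c), (13, d, 15, 34, 3, d, c), (13, d, 15, 34, 9, t, c)}
π[E, D, G]: project onto (E, D, G) → {(d, c, d), (d, c, s), (d, c, t)}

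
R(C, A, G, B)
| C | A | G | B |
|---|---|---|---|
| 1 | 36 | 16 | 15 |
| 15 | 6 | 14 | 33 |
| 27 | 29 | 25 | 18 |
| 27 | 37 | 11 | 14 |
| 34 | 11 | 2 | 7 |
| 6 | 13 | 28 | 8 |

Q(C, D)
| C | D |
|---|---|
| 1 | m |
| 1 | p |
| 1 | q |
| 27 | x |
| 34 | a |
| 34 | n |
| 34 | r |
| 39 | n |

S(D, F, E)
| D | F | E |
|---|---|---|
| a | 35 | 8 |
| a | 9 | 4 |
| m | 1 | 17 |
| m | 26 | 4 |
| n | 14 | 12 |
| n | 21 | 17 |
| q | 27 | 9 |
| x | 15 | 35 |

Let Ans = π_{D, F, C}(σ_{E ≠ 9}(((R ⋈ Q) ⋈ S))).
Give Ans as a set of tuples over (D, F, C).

{(a, 35, 34), (a, 9, 34), (m, 1, 1), (m, 26, 1), (n, 14, 34), (n, 21, 34), (x, 15, 27)}

Joining R and Q on C yields {(1, 36, 16, 15, m), (1, 36, 16, 15, p), (1, 36, 16, 15, q), (27, 29, 25, 18, x), (27, 37, 11, 14, x), (34, 11, 2, 7, a), (34, 11, 2, 7, n), (34, 11, 2, 7, r)}.
Joining (R ⋈ Q) and S on D yields {(1, 36, 16, 15, m, 1, 17), (1, 36, 16, 15, m, 26, 4), (1, 36, 16, 15, q, 27, 9), (27, 29, 25, 18, x, 15, 35), (27, 37, 11, 14, x, 15, 35), (34, 11, 2, 7, a, 35, 8), (34, 11, 2, 7, a, 9, 4), (34, 11, 2, 7, n, 14, 12), (34, 11, 2, 7, n, 21, 17)}.
σ[E ≠ 9]: keep tuples satisfying E ≠ 9 → {(1, 36, 16, 15, m, 1, 17), (1, 36, 16, 15, m, 26, 4), (27, 29, 25, 18, x, 15, 35), (27, 37, 11, 14, x, 15, 35), (34, 11, 2, 7, a, 35, 8), (34, 11, 2, 7, a, 9, 4), (34, 11, 2, 7, n, 14, 12), (34, 11, 2, 7, n, 21, 17)}
Keep only column(s) D, F, C (1 duplicate(s) eliminated): {(a, 35, 34), (a, 9, 34), (m, 1, 1), (m, 26, 1), (n, 14, 34), (n, 21, 34), (x, 15, 27)}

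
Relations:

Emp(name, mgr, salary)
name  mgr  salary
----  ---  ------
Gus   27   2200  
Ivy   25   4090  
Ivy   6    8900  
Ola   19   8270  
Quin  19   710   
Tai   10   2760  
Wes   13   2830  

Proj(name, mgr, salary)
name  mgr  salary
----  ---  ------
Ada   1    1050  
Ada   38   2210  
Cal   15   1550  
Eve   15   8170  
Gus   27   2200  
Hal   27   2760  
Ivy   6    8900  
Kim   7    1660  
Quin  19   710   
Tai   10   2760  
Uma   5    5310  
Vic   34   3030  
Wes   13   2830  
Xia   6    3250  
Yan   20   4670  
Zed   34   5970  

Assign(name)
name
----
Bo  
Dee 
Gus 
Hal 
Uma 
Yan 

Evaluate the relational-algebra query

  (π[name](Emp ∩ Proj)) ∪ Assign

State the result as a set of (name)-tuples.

Intersection: {(Gus, 27, 2200), (Ivy, 25, 4090), (Ivy, 6, 8900), (Ola, 19, 8270), (Quin, 19, 710), (Tai, 10, 2760), (Wes, 13, 2830)} with {(Ada, 1, 1050), (Ada, 38, 2210), (Cal, 15, 1550), (Eve, 15, 8170), (Gus, 27, 2200), (Hal, 27, 2760), (Ivy, 6, 8900), (Kim, 7, 1660), (Quin, 19, 710), (Tai, 10, 2760), (Uma, 5, 5310), (Vic, 34, 3030), (Wes, 13, 2830), (Xia, 6, 3250), (Yan, 20, 4670), (Zed, 34, 5970)} → {(Gus, 27, 2200), (Ivy, 6, 8900), (Quin, 19, 710), (Tai, 10, 2760), (Wes, 13, 2830)}
π[name]: project onto (name) → {Gus, Ivy, Quin, Tai, Wes}
Union: {Gus, Ivy, Quin, Tai, Wes} with {Bo, Dee, Gus, Hal, Uma, Yan} → {Bo, Dee, Gus, Hal, Ivy, Quin, Tai, Uma, Wes, Yan}

{Bo, Dee, Gus, Hal, Ivy, Quin, Tai, Uma, Wes, Yan}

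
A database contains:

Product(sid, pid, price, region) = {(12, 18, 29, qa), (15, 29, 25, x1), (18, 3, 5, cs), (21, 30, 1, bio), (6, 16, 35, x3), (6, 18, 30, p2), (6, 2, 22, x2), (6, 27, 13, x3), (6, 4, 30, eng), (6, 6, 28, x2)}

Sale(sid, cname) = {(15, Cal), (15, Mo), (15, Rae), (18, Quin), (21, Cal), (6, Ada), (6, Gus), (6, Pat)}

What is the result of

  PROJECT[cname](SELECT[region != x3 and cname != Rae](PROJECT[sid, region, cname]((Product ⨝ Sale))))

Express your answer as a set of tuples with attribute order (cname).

{Ada, Cal, Gus, Mo, Pat, Quin}

Product ⋈ Sale (natural join on sid): {(15, 29, 25, x1, Cal), (15, 29, 25, x1, Mo), (15, 29, 25, x1, Rae), (18, 3, 5, cs, Quin), (21, 30, 1, bio, Cal), (6, 16, 35, x3, Ada), (6, 16, 35, x3, Gus), (6, 16, 35, x3, Pat), (6, 18, 30, p2, Ada), (6, 18, 30, p2, Gus), (6, 18, 30, p2, Pat), (6, 2, 22, x2, Ada), (6, 2, 22, x2, Gus), (6, 2, 22, x2, Pat), (6, 27, 13, x3, Ada), (6, 27, 13, x3, Gus), (6, 27, 13, x3, Pat), (6, 4, 30, eng, Ada), (6, 4, 30, eng, Gus), (6, 4, 30, eng, Pat), (6, 6, 28, x2, Ada), (6, 6, 28, x2, Gus), (6, 6, 28, x2, Pat)}
π[sid, region, cname]: project onto (sid, region, cname) (6 duplicate(s) eliminated) → {(15, x1, Cal), (15, x1, Mo), (15, x1, Rae), (18, cs, Quin), (21, bio, Cal), (6, eng, Ada), (6, eng, Gus), (6, eng, Pat), (6, p2, Ada), (6, p2, Gus), (6, p2, Pat), (6, x2, Ada), (6, x2, Gus), (6, x2, Pat), (6, x3, Ada), (6, x3, Gus), (6, x3, Pat)}
Selection region != x3 and cname != Rae: {(15, x1, Cal), (15, x1, Mo), (18, cs, Quin), (21, bio, Cal), (6, eng, Ada), (6, eng, Gus), (6, eng, Pat), (6, p2, Ada), (6, p2, Gus), (6, p2, Pat), (6, x2, Ada), (6, x2, Gus), (6, x2, Pat)}
π[cname]: project onto (cname) (7 duplicate(s) eliminated) → {Ada, Cal, Gus, Mo, Pat, Quin}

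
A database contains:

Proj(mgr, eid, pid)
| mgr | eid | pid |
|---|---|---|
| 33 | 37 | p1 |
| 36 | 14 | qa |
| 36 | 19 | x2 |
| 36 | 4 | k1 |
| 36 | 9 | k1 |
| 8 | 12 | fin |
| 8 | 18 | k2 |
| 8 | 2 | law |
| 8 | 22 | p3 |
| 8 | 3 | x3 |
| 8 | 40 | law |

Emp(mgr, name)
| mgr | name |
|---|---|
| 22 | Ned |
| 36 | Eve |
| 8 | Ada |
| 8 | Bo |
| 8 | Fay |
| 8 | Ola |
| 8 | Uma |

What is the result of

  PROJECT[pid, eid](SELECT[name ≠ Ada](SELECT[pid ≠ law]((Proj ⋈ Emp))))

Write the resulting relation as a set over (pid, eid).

{(fin, 12), (k1, 4), (k1, 9), (k2, 18), (p3, 22), (qa, 14), (x2, 19), (x3, 3)}

Proj ⋈ Emp (natural join on mgr): {(36, 14, qa, Eve), (36, 19, x2, Eve), (36, 4, k1, Eve), (36, 9, k1, Eve), (8, 12, fin, Ada), (8, 12, fin, Bo), (8, 12, fin, Fay), (8, 12, fin, Ola), (8, 12, fin, Uma), (8, 18, k2, Ada), (8, 18, k2, Bo), (8, 18, k2, Fay), (8, 18, k2, Ola), (8, 18, k2, Uma), (8, 2, law, Ada), (8, 2, law, Bo), (8, 2, law, Fay), (8, 2, law, Ola), (8, 2, law, Uma), (8, 22, p3, Ada), (8, 22, p3, Bo), (8, 22, p3, Fay), (8, 22, p3, Ola), (8, 22, p3, Uma), (8, 3, x3, Ada), (8, 3, x3, Bo), (8, 3, x3, Fay), (8, 3, x3, Ola), (8, 3, x3, Uma), (8, 40, law, Ada), (8, 40, law, Bo), (8, 40, law, Fay), (8, 40, law, Ola), (8, 40, law, Uma)}
Filtering on pid ≠ law leaves {(36, 14, qa, Eve), (36, 19, x2, Eve), (36, 4, k1, Eve), (36, 9, k1, Eve), (8, 12, fin, Ada), (8, 12, fin, Bo), (8, 12, fin, Fay), (8, 12, fin, Ola), (8, 12, fin, Uma), (8, 18, k2, Ada), (8, 18, k2, Bo), (8, 18, k2, Fay), (8, 18, k2, Ola), (8, 18, k2, Uma), (8, 22, p3, Ada), (8, 22, p3, Bo), (8, 22, p3, Fay), (8, 22, p3, Ola), (8, 22, p3, Uma), (8, 3, x3, Ada), (8, 3, x3, Bo), (8, 3, x3, Fay), (8, 3, x3, Ola), (8, 3, x3, Uma)}.
Filtering on name ≠ Ada leaves {(36, 14, qa, Eve), (36, 19, x2, Eve), (36, 4, k1, Eve), (36, 9, k1, Eve), (8, 12, fin, Bo), (8, 12, fin, Fay), (8, 12, fin, Ola), (8, 12, fin, Uma), (8, 18, k2, Bo), (8, 18, k2, Fay), (8, 18, k2, Ola), (8, 18, k2, Uma), (8, 22, p3, Bo), (8, 22, p3, Fay), (8, 22, p3, Ola), (8, 22, p3, Uma), (8, 3, x3, Bo), (8, 3, x3, Fay), (8, 3, x3, Ola), (8, 3, x3, Uma)}.
π_{pid, eid} gives {(fin, 12), (k1, 4), (k1, 9), (k2, 18), (p3, 22), (qa, 14), (x2, 19), (x3, 3)} (12 duplicate(s) eliminated).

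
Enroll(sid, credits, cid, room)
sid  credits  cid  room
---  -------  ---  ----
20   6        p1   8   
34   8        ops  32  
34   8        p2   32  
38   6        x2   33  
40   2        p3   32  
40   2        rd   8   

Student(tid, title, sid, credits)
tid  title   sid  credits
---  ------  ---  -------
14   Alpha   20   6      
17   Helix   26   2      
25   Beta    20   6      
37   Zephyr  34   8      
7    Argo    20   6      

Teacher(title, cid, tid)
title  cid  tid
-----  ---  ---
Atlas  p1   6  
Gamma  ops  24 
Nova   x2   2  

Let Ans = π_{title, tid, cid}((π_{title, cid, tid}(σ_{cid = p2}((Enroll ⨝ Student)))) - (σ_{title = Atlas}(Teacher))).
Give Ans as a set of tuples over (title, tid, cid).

Joining Enroll and Student on sid, credits yields {(20, 6, p1, 8, 14, Alpha), (20, 6, p1, 8, 25, Beta), (20, 6, p1, 8, 7, Argo), (34, 8, ops, 32, 37, Zephyr), (34, 8, p2, 32, 37, Zephyr)}.
Selection cid = p2: {(34, 8, p2, 32, 37, Zephyr)}
Keep only column(s) title, cid, tid: {(Zephyr, p2, 37)}
Selection title = Atlas: {(Atlas, p1, 6)}
Difference: {(Zephyr, p2, 37)} with {(Atlas, p1, 6)} → {(Zephyr, p2, 37)}
Keep only column(s) title, tid, cid: {(Zephyr, 37, p2)}

{(Zephyr, 37, p2)}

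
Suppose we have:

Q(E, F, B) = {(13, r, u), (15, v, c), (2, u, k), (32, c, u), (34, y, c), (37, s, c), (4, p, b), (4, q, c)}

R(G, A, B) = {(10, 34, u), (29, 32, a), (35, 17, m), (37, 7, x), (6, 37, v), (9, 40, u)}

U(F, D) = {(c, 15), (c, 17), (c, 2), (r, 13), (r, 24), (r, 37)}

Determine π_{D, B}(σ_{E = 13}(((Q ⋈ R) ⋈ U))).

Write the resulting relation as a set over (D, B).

{(13, u), (24, u), (37, u)}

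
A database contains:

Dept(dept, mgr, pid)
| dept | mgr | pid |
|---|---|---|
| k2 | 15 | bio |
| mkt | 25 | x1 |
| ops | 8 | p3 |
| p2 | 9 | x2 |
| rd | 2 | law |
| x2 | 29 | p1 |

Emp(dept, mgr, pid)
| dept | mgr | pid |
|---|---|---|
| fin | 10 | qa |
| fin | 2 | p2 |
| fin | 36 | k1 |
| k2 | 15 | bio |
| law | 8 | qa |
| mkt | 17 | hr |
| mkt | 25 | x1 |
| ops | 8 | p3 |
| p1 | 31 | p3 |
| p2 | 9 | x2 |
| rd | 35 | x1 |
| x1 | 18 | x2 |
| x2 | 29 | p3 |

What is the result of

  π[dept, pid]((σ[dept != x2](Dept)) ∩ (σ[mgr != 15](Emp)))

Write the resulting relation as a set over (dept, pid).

{(mkt, x1), (ops, p3), (p2, x2)}

Selection dept != x2: {(k2, 15, bio), (mkt, 25, x1), (ops, 8, p3), (p2, 9, x2), (rd, 2, law)}
Selection mgr != 15: {(fin, 10, qa), (fin, 2, p2), (fin, 36, k1), (law, 8, qa), (mkt, 17, hr), (mkt, 25, x1), (ops, 8, p3), (p1, 31, p3), (p2, 9, x2), (rd, 35, x1), (x1, 18, x2), (x2, 29, p3)}
Intersection: {(k2, 15, bio), (mkt, 25, x1), (ops, 8, p3), (p2, 9, x2), (rd, 2, law)} with {(fin, 10, qa), (fin, 2, p2), (fin, 36, k1), (law, 8, qa), (mkt, 17, hr), (mkt, 25, x1), (ops, 8, p3), (p1, 31, p3), (p2, 9, x2), (rd, 35, x1), (x1, 18, x2), (x2, 29, p3)} → {(mkt, 25, x1), (ops, 8, p3), (p2, 9, x2)}
π[dept, pid]: project onto (dept, pid) → {(mkt, x1), (ops, p3), (p2, x2)}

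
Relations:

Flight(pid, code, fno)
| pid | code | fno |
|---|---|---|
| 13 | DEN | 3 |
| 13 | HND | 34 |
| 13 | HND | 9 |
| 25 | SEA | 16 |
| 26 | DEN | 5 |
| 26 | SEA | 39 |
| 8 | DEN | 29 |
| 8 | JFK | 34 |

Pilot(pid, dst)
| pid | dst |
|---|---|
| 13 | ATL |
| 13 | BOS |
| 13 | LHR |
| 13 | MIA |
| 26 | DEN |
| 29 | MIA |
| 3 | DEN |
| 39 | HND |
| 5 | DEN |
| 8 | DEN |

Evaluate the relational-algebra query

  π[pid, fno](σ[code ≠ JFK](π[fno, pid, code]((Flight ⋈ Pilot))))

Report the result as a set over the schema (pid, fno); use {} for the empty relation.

Natural join on pid: {(13, DEN, 3, ATL), (13, DEN, 3, BOS), (13, DEN, 3, LHR), (13, DEN, 3, MIA), (13, HND, 34, ATL), (13, HND, 34, BOS), (13, HND, 34, LHR), (13, HND, 34, MIA), (13, HND, 9, ATL), (13, HND, 9, BOS), (13, HND, 9, LHR), (13, HND, 9, MIA), (26, DEN, 5, DEN), (26, SEA, 39, DEN), (8, DEN, 29, DEN), (8, JFK, 34, DEN)}
π[fno, pid, code]: project onto (fno, pid, code) (9 duplicate(s) eliminated) → {(29, 8, DEN), (3, 13, DEN), (34, 13, HND), (34, 8, JFK), (39, 26, SEA), (5, 26, DEN), (9, 13, HND)}
σ[code ≠ JFK]: keep tuples satisfying code ≠ JFK → {(29, 8, DEN), (3, 13, DEN), (34, 13, HND), (39, 26, SEA), (5, 26, DEN), (9, 13, HND)}
π[pid, fno]: project onto (pid, fno) → {(13, 3), (13, 34), (13, 9), (26, 39), (26, 5), (8, 29)}

{(13, 3), (13, 34), (13, 9), (26, 39), (26, 5), (8, 29)}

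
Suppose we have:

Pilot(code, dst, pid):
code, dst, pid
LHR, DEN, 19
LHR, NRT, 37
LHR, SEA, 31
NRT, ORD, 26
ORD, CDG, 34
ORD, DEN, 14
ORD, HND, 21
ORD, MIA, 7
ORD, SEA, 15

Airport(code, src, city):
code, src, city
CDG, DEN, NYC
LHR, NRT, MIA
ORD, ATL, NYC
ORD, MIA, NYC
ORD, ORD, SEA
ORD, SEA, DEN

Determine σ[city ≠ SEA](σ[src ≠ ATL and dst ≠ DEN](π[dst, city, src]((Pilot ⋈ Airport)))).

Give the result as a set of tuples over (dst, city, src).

Joining Pilot and Airport on code yields {(LHR, DEN, 19, NRT, MIA), (LHR, NRT, 37, NRT, MIA), (LHR, SEA, 31, NRT, MIA), (ORD, CDG, 34, ATL, NYC), (ORD, CDG, 34, MIA, NYC), (ORD, CDG, 34, ORD, SEA), (ORD, CDG, 34, SEA, DEN), (ORD, DEN, 14, ATL, NYC), (ORD, DEN, 14, MIA, NYC), (ORD, DEN, 14, ORD, SEA), (ORD, DEN, 14, SEA, DEN), (ORD, HND, 21, ATL, NYC), (ORD, HND, 21, MIA, NYC), (ORD, HND, 21, ORD, SEA), (ORD, HND, 21, SEA, DEN), (ORD, MIA, 7, ATL, NYC), (ORD, MIA, 7, MIA, NYC), (ORD, MIA, 7, ORD, SEA), (ORD, MIA, 7, SEA, DEN), (ORD, SEA, 15, ATL, NYC), (ORD, SEA, 15, MIA, NYC), (ORD, SEA, 15, ORD, SEA), (ORD, SEA, 15, SEA, DEN)}.
π_{dst, city, src} gives {(CDG, DEN, SEA), (CDG, NYC, ATL), (CDG, NYC, MIA), (CDG, SEA, ORD), (DEN, DEN, SEA), (DEN, MIA, NRT), (DEN, NYC, ATL), (DEN, NYC, MIA), (DEN, SEA, ORD), (HND, DEN, SEA), (HND, NYC, ATL), (HND, NYC, MIA), (HND, SEA, ORD), (MIA, DEN, SEA), (MIA, NYC, ATL), (MIA, NYC, MIA), (MIA, SEA, ORD), (NRT, MIA, NRT), (SEA, DEN, SEA), (SEA, MIA, NRT), (SEA, NYC, ATL), (SEA, NYC, MIA), (SEA, SEA, ORD)}.
Filtering on src ≠ ATL and dst ≠ DEN leaves {(CDG, DEN, SEA), (CDG, NYC, MIA), (CDG, SEA, ORD), (HND, DEN, SEA), (HND, NYC, MIA), (HND, SEA, ORD), (MIA, DEN, SEA), (MIA, NYC, MIA), (MIA, SEA, ORD), (NRT, MIA, NRT), (SEA, DEN, SEA), (SEA, MIA, NRT), (SEA, NYC, MIA), (SEA, SEA, ORD)}.
Filtering on city ≠ SEA leaves {(CDG, DEN, SEA), (CDG, NYC, MIA), (HND, DEN, SEA), (HND, NYC, MIA), (MIA, DEN, SEA), (MIA, NYC, MIA), (NRT, MIA, NRT), (SEA, DEN, SEA), (SEA, MIA, NRT), (SEA, NYC, MIA)}.

{(CDG, DEN, SEA), (CDG, NYC, MIA), (HND, DEN, SEA), (HND, NYC, MIA), (MIA, DEN, SEA), (MIA, NYC, MIA), (NRT, MIA, NRT), (SEA, DEN, SEA), (SEA, MIA, NRT), (SEA, NYC, MIA)}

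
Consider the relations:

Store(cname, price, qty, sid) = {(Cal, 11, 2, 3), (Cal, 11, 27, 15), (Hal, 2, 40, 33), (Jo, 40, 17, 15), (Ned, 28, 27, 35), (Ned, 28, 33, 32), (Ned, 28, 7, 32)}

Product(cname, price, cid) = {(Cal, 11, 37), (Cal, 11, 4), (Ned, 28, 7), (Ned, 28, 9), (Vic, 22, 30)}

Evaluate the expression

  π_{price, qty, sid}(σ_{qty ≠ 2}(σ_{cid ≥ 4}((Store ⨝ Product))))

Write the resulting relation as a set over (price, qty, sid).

{(11, 27, 15), (28, 27, 35), (28, 33, 32), (28, 7, 32)}

Store ⋈ Product (natural join on cname, price): {(Cal, 11, 2, 3, 37), (Cal, 11, 2, 3, 4), (Cal, 11, 27, 15, 37), (Cal, 11, 27, 15, 4), (Ned, 28, 27, 35, 7), (Ned, 28, 27, 35, 9), (Ned, 28, 33, 32, 7), (Ned, 28, 33, 32, 9), (Ned, 28, 7, 32, 7), (Ned, 28, 7, 32, 9)}
σ[cid ≥ 4]: keep tuples satisfying cid ≥ 4 → {(Cal, 11, 2, 3, 37), (Cal, 11, 2, 3, 4), (Cal, 11, 27, 15, 37), (Cal, 11, 27, 15, 4), (Ned, 28, 27, 35, 7), (Ned, 28, 27, 35, 9), (Ned, 28, 33, 32, 7), (Ned, 28, 33, 32, 9), (Ned, 28, 7, 32, 7), (Ned, 28, 7, 32, 9)}
σ[qty ≠ 2]: keep tuples satisfying qty ≠ 2 → {(Cal, 11, 27, 15, 37), (Cal, 11, 27, 15, 4), (Ned, 28, 27, 35, 7), (Ned, 28, 27, 35, 9), (Ned, 28, 33, 32, 7), (Ned, 28, 33, 32, 9), (Ned, 28, 7, 32, 7), (Ned, 28, 7, 32, 9)}
π[price, qty, sid]: project onto (price, qty, sid) (4 duplicate(s) eliminated) → {(11, 27, 15), (28, 27, 35), (28, 33, 32), (28, 7, 32)}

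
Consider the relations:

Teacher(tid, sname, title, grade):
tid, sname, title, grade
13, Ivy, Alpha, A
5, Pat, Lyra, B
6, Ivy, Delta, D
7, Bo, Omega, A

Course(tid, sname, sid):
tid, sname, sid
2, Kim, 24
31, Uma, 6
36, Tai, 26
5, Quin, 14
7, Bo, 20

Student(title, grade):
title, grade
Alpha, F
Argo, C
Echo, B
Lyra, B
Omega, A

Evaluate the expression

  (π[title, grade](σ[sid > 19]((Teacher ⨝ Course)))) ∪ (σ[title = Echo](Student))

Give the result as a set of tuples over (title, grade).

Teacher ⋈ Course (natural join on tid, sname): {(7, Bo, Omega, A, 20)}
Selection sid > 19: {(7, Bo, Omega, A, 20)}
π[title, grade]: project onto (title, grade) → {(Omega, A)}
Selection title = Echo: {(Echo, B)}
Set union of the two operands is {(Echo, B), (Omega, A)}.

{(Echo, B), (Omega, A)}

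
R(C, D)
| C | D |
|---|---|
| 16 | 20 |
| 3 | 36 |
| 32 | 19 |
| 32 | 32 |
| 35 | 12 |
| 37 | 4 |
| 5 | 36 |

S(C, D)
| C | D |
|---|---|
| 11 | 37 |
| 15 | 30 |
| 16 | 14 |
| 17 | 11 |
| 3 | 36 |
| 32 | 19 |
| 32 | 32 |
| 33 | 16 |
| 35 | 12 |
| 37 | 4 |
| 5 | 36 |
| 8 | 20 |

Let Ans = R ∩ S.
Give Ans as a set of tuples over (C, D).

{(3, 36), (32, 19), (32, 32), (35, 12), (37, 4), (5, 36)}

Set intersection of the two operands is {(3, 36), (32, 19), (32, 32), (35, 12), (37, 4), (5, 36)}.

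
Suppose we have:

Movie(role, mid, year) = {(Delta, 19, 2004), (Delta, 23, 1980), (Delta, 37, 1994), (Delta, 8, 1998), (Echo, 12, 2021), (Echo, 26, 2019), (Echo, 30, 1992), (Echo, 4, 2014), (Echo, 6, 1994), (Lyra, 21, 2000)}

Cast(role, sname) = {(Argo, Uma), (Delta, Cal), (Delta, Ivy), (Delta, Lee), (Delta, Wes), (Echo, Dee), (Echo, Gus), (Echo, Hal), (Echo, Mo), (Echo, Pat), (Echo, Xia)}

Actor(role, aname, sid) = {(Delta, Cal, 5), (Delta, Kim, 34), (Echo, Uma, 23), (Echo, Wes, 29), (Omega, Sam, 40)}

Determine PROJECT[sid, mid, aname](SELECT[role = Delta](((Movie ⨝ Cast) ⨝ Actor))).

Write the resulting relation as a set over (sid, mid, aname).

{(34, 19, Kim), (34, 23, Kim), (34, 37, Kim), (34, 8, Kim), (5, 19, Cal), (5, 23, Cal), (5, 37, Cal), (5, 8, Cal)}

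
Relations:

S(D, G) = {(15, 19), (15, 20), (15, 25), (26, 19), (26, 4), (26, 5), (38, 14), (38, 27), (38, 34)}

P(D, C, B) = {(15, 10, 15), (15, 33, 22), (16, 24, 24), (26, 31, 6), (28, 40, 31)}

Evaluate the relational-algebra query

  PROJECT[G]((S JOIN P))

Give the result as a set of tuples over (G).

{19, 20, 25, 4, 5}

Joining S and P on D yields {(15, 19, 10, 15), (15, 19, 33, 22), (15, 20, 10, 15), (15, 20, 33, 22), (15, 25, 10, 15), (15, 25, 33, 22), (26, 19, 31, 6), (26, 4, 31, 6), (26, 5, 31, 6)}.
Projecting to G (4 duplicate(s) eliminated): {19, 20, 25, 4, 5}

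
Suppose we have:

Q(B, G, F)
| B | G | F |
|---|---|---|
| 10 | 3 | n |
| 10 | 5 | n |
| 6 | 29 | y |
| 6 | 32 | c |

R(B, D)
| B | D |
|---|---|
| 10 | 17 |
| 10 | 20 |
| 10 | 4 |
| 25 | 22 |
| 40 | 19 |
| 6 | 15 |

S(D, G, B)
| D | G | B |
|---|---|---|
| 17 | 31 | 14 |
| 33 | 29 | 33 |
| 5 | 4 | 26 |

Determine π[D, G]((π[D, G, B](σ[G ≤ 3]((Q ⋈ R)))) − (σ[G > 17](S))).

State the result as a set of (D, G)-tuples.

{(17, 3), (20, 3), (4, 3)}

Joining Q and R on B yields {(10, 3, n, 17), (10, 3, n, 20), (10, 3, n, 4), (10, 5, n, 17), (10, 5, n, 20), (10, 5, n, 4), (6, 29, y, 15), (6, 32, c, 15)}.
Selection G ≤ 3: {(10, 3, n, 17), (10, 3, n, 20), (10, 3, n, 4)}
π_{D, G, B} gives {(17, 3, 10), (20, 3, 10), (4, 3, 10)}.
Selection G > 17: {(17, 31, 14), (33, 29, 33)}
Taking the difference: {(17, 3, 10), (20, 3, 10), (4, 3, 10)}
π_{D, G} gives {(17, 3), (20, 3), (4, 3)}.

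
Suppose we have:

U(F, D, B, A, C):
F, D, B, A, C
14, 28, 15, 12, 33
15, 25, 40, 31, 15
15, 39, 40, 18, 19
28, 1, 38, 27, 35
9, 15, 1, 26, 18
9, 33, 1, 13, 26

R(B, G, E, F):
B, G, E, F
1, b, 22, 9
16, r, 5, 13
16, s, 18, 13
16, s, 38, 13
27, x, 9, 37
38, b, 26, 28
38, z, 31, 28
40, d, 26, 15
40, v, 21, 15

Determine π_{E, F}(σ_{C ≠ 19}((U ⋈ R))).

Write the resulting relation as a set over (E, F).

{(21, 15), (22, 9), (26, 15), (26, 28), (31, 28)}

Natural join on F, B: {(15, 25, 40, 31, 15, d, 26), (15, 25, 40, 31, 15, v, 21), (15, 39, 40, 18, 19, d, 26), (15, 39, 40, 18, 19, v, 21), (28, 1, 38, 27, 35, b, 26), (28, 1, 38, 27, 35, z, 31), (9, 15, 1, 26, 18, b, 22), (9, 33, 1, 13, 26, b, 22)}
σ[C ≠ 19]: keep tuples satisfying C ≠ 19 → {(15, 25, 40, 31, 15, d, 26), (15, 25, 40, 31, 15, v, 21), (28, 1, 38, 27, 35, b, 26), (28, 1, 38, 27, 35, z, 31), (9, 15, 1, 26, 18, b, 22), (9, 33, 1, 13, 26, b, 22)}
π_{E, F} gives {(21, 15), (22, 9), (26, 15), (26, 28), (31, 28)} (1 duplicate(s) eliminated).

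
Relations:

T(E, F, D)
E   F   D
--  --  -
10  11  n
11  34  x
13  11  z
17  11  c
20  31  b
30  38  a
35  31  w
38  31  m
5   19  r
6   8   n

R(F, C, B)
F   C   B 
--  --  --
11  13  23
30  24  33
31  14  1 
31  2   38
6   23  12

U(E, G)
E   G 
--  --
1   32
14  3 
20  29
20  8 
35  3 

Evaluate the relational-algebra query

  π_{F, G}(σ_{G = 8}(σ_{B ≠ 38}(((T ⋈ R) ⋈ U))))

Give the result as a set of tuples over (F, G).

{(31, 8)}

Natural join on F: {(10, 11, n, 13, 23), (13, 11, z, 13, 23), (17, 11, c, 13, 23), (20, 31, b, 14, 1), (20, 31, b, 2, 38), (35, 31, w, 14, 1), (35, 31, w, 2, 38), (38, 31, m, 14, 1), (38, 31, m, 2, 38)}
Natural join on E: {(20, 31, b, 14, 1, 29), (20, 31, b, 14, 1, 8), (20, 31, b, 2, 38, 29), (20, 31, b, 2, 38, 8), (35, 31, w, 14, 1, 3), (35, 31, w, 2, 38, 3)}
σ[B ≠ 38]: keep tuples satisfying B ≠ 38 → {(20, 31, b, 14, 1, 29), (20, 31, b, 14, 1, 8), (35, 31, w, 14, 1, 3)}
σ[G = 8]: keep tuples satisfying G = 8 → {(20, 31, b, 14, 1, 8)}
Projecting to F, G: {(31, 8)}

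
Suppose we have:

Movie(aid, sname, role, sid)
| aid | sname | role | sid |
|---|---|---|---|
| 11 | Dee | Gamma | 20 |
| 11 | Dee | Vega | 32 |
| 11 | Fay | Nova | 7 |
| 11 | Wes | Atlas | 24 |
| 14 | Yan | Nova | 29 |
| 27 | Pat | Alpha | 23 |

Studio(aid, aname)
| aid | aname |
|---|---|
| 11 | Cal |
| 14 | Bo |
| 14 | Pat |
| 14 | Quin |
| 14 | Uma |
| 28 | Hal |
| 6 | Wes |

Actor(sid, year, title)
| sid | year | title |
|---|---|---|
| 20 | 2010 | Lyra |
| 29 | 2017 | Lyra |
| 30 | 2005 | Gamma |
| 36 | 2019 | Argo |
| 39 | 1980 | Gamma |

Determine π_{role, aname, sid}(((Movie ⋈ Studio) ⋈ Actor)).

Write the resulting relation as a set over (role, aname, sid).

Natural join on aid: {(11, Dee, Gamma, 20, Cal), (11, Dee, Vega, 32, Cal), (11, Fay, Nova, 7, Cal), (11, Wes, Atlas, 24, Cal), (14, Yan, Nova, 29, Bo), (14, Yan, Nova, 29, Pat), (14, Yan, Nova, 29, Quin), (14, Yan, Nova, 29, Uma)}
Natural join on sid: {(11, Dee, Gamma, 20, Cal, 2010, Lyra), (14, Yan, Nova, 29, Bo, 2017, Lyra), (14, Yan, Nova, 29, Pat, 2017, Lyra), (14, Yan, Nova, 29, Quin, 2017, Lyra), (14, Yan, Nova, 29, Uma, 2017, Lyra)}
Keep only column(s) role, aname, sid: {(Gamma, Cal, 20), (Nova, Bo, 29), (Nova, Pat, 29), (Nova, Quin, 29), (Nova, Uma, 29)}

{(Gamma, Cal, 20), (Nova, Bo, 29), (Nova, Pat, 29), (Nova, Quin, 29), (Nova, Uma, 29)}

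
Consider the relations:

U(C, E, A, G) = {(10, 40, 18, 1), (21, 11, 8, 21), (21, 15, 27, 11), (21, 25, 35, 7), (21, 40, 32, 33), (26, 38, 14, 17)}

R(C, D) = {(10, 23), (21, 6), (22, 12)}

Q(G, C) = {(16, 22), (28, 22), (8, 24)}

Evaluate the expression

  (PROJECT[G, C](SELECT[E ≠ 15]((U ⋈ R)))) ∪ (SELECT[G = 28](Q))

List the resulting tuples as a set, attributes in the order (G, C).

Natural join on C: {(10, 40, 18, 1, 23), (21, 11, 8, 21, 6), (21, 15, 27, 11, 6), (21, 25, 35, 7, 6), (21, 40, 32, 33, 6)}
Apply σ_{E ≠ 15}; surviving tuples: {(10, 40, 18, 1, 23), (21, 11, 8, 21, 6), (21, 25, 35, 7, 6), (21, 40, 32, 33, 6)}
π[G, C]: project onto (G, C) → {(1, 10), (21, 21), (33, 21), (7, 21)}
Apply σ_{G = 28}; surviving tuples: {(28, 22)}
Taking the union: {(1, 10), (21, 21), (28, 22), (33, 21), (7, 21)}

{(1, 10), (21, 21), (28, 22), (33, 21), (7, 21)}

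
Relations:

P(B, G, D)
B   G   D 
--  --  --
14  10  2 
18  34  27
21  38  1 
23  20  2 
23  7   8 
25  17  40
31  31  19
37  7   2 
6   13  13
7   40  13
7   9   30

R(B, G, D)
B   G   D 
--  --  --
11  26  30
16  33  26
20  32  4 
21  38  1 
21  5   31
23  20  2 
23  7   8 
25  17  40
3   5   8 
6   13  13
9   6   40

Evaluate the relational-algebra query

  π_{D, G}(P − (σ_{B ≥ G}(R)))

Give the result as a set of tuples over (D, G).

{(1, 38), (13, 13), (13, 40), (19, 31), (2, 10), (2, 7), (27, 34), (30, 9)}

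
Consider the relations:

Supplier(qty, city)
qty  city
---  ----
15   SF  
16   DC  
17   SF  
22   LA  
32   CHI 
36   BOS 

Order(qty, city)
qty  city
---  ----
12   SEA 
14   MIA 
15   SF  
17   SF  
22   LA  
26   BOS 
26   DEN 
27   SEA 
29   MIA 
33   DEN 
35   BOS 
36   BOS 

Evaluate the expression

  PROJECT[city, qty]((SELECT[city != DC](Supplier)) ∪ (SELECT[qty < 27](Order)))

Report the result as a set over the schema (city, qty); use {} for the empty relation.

{(BOS, 26), (BOS, 36), (CHI, 32), (DEN, 26), (LA, 22), (MIA, 14), (SEA, 12), (SF, 15), (SF, 17)}

Selection city != DC: {(15, SF), (17, SF), (22, LA), (32, CHI), (36, BOS)}
Selection qty < 27: {(12, SEA), (14, MIA), (15, SF), (17, SF), (22, LA), (26, BOS), (26, DEN)}
Set union of the two operands is {(12, SEA), (14, MIA), (15, SF), (17, SF), (22, LA), (26, BOS), (26, DEN), (32, CHI), (36, BOS)}.
π[city, qty]: project onto (city, qty) → {(BOS, 26), (BOS, 36), (CHI, 32), (DEN, 26), (LA, 22), (MIA, 14), (SEA, 12), (SF, 15), (SF, 17)}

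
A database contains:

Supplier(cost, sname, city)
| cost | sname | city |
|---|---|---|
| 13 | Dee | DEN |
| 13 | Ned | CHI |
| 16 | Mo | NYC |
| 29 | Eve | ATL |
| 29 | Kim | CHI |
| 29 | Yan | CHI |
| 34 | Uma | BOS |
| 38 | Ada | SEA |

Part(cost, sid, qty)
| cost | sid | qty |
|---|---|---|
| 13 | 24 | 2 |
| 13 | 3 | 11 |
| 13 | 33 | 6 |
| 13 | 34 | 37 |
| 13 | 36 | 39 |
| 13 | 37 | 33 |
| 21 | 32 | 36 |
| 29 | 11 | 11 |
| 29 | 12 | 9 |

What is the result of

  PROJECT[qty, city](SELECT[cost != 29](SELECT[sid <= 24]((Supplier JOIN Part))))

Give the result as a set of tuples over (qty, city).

Joining Supplier and Part on cost yields {(13, Dee, DEN, 24, 2), (13, Dee, DEN, 3, 11), (13, Dee, DEN, 33, 6), (13, Dee, DEN, 34, 37), (13, Dee, DEN, 36, 39), (13, Dee, DEN, 37, 33), (13, Ned, CHI, 24, 2), (13, Ned, CHI, 3, 11), (13, Ned, CHI, 33, 6), (13, Ned, CHI, 34, 37), (13, Ned, CHI, 36, 39), (13, Ned, CHI, 37, 33), (29, Eve, ATL, 11, 11), (29, Eve, ATL, 12, 9), (29, Kim, CHI, 11, 11), (29, Kim, CHI, 12, 9), (29, Yan, CHI, 11, 11), (29, Yan, CHI, 12, 9)}.
σ[sid <= 24]: keep tuples satisfying sid <= 24 → {(13, Dee, DEN, 24, 2), (13, Dee, DEN, 3, 11), (13, Ned, CHI, 24, 2), (13, Ned, CHI, 3, 11), (29, Eve, ATL, 11, 11), (29, Eve, ATL, 12, 9), (29, Kim, CHI, 11, 11), (29, Kim, CHI, 12, 9), (29, Yan, CHI, 11, 11), (29, Yan, CHI, 12, 9)}
σ[cost != 29]: keep tuples satisfying cost != 29 → {(13, Dee, DEN, 24, 2), (13, Dee, DEN, 3, 11), (13, Ned, CHI, 24, 2), (13, Ned, CHI, 3, 11)}
Keep only column(s) qty, city: {(11, CHI), (11, DEN), (2, CHI), (2, DEN)}

{(11, CHI), (11, DEN), (2, CHI), (2, DEN)}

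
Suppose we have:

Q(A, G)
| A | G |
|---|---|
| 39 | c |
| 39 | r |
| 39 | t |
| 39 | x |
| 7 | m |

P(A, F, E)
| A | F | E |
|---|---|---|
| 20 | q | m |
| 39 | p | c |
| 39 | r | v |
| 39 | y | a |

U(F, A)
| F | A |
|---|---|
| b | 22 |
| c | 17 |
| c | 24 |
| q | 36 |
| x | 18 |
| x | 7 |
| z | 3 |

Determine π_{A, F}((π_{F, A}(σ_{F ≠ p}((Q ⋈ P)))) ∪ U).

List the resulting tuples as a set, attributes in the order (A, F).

{(17, c), (18, x), (22, b), (24, c), (3, z), (36, q), (39, r), (39, y), (7, x)}

Natural join on A: {(39, c, p, c), (39, c, r, v), (39, c, y, a), (39, r, p, c), (39, r, r, v), (39, r, y, a), (39, t, p, c), (39, t, r, v), (39, t, y, a), (39, x, p, c), (39, x, r, v), (39, x, y, a)}
Selection F ≠ p: {(39, c, r, v), (39, c, y, a), (39, r, r, v), (39, r, y, a), (39, t, r, v), (39, t, y, a), (39, x, r, v), (39, x, y, a)}
Keep only column(s) F, A (6 duplicate(s) eliminated): {(r, 39), (y, 39)}
Set union of the two operands is {(b, 22), (c, 17), (c, 24), (q, 36), (r, 39), (x, 18), (x, 7), (y, 39), (z, 3)}.
Keep only column(s) A, F: {(17, c), (18, x), (22, b), (24, c), (3, z), (36, q), (39, r), (39, y), (7, x)}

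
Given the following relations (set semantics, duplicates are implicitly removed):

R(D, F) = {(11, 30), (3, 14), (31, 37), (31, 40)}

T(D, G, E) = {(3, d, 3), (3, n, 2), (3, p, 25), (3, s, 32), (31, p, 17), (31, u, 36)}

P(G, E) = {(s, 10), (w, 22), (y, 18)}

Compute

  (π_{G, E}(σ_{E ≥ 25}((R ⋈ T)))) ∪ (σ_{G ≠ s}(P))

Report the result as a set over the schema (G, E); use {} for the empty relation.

{(p, 25), (s, 32), (u, 36), (w, 22), (y, 18)}

R ⋈ T (natural join on D): {(3, 14, d, 3), (3, 14, n, 2), (3, 14, p, 25), (3, 14, s, 32), (31, 37, p, 17), (31, 37, u, 36), (31, 40, p, 17), (31, 40, u, 36)}
Apply σ_{E ≥ 25}; surviving tuples: {(3, 14, p, 25), (3, 14, s, 32), (31, 37, u, 36), (31, 40, u, 36)}
Keep only column(s) G, E (1 duplicate(s) eliminated): {(p, 25), (s, 32), (u, 36)}
Apply σ_{G ≠ s}; surviving tuples: {(w, 22), (y, 18)}
Taking the union: {(p, 25), (s, 32), (u, 36), (w, 22), (y, 18)}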